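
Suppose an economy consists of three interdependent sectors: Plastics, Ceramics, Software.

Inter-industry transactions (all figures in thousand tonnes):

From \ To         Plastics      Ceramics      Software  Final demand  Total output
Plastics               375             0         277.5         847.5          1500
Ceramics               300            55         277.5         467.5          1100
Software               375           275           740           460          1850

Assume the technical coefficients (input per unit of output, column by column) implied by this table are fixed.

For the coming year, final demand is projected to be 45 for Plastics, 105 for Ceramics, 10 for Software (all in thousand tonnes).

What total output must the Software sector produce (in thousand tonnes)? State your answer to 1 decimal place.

Technical coefficients a_ij = z_ij / X_j:
  a_PP = 375/1500 = 0.25, a_CP = 300/1500 = 0.20, a_SP = 375/1500 = 0.25
  a_PC = 0/1100 = 0.00, a_CC = 55/1100 = 0.05, a_SC = 275/1100 = 0.25
  a_PS = 277.5/1850 = 0.15, a_CS = 277.5/1850 = 0.15, a_SS = 740/1850 = 0.40
I − A =
  [   0.75     0.00    -0.15]
  [  -0.20     0.95    -0.15]
  [  -0.25    -0.25     0.60]
Cofactors of I−A, C_ij = (−1)^(i+j)·(minor ij) (rows/columns in the sector order above):
  C_11 = (0.95)(0.60) − (-0.15)(-0.25) = 0.5325
  C_12 = −[(-0.20)(0.60) − (-0.15)(-0.25)] = 0.1575
  C_13 = (-0.20)(-0.25) − (0.95)(-0.25) = 0.2875
  C_21 = −[(0.00)(0.60) − (-0.15)(-0.25)] = 0.0375
  C_22 = (0.75)(0.60) − (-0.15)(-0.25) = 0.4125
  C_23 = −[(0.75)(-0.25) − (0.00)(-0.25)] = 0.1875
  C_31 = (0.00)(-0.15) − (-0.15)(0.95) = 0.1425
  C_32 = −[(0.75)(-0.15) − (-0.15)(-0.20)] = 0.1425
  C_33 = (0.75)(0.95) − (0.00)(-0.20) = 0.7125
det(I−A) = Σ_j (I−A)_1j·C_1j = (0.75)(0.5325) + (0.00)(0.1575) + (-0.15)(0.2875) = 0.35625
adj(I−A) = Cᵀ =
  [ 0.5325   0.0375   0.1425]
  [ 0.1575   0.4125   0.1425]
  [ 0.2875   0.1875   0.7125]
(I − A)⁻¹ = adj(I−A) / det(I−A) ≈
  [   1.4947     0.1053     0.4000]
  [   0.4421     1.1579     0.4000]
  [   0.8070     0.5263     2.0000]
x = (I − A)⁻¹ d = adj(I−A)·d / det(I−A), with det(I−A) = 0.35625:
  x_P = (0.5325·45 + 0.0375·105 + 0.1425·10) / 0.35625 = 29.325 / 0.35625 ≈ 82.3
  x_C = (0.1575·45 + 0.4125·105 + 0.1425·10) / 0.35625 = 51.825 / 0.35625 ≈ 145.5
  x_S = (0.2875·45 + 0.1875·105 + 0.7125·10) / 0.35625 = 39.75 / 0.35625 ≈ 111.6

x_S = 111.6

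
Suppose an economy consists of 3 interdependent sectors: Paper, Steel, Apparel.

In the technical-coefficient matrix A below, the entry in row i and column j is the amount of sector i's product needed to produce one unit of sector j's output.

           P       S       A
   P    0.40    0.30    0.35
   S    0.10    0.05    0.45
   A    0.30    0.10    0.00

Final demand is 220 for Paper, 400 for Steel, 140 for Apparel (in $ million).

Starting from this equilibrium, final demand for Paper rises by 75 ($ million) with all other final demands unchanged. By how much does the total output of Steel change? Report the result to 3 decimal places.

Δx_S = 47.732

I − A =
  [   0.60    -0.30    -0.35]
  [  -0.10     0.95    -0.45]
  [  -0.30    -0.10     1.00]
Cofactors of I−A, C_ij = (−1)^(i+j)·(minor ij) (rows/columns in the sector order above):
  C_11 = (0.95)(1.00) − (-0.45)(-0.10) = 0.9050
  C_12 = −[(-0.10)(1.00) − (-0.45)(-0.30)] = 0.2350
  C_13 = (-0.10)(-0.10) − (0.95)(-0.30) = 0.2950
  C_21 = −[(-0.30)(1.00) − (-0.35)(-0.10)] = 0.3350
  C_22 = (0.60)(1.00) − (-0.35)(-0.30) = 0.4950
  C_23 = −[(0.60)(-0.10) − (-0.30)(-0.30)] = 0.1500
  C_31 = (-0.30)(-0.45) − (-0.35)(0.95) = 0.4675
  C_32 = −[(0.60)(-0.45) − (-0.35)(-0.10)] = 0.3050
  C_33 = (0.60)(0.95) − (-0.30)(-0.10) = 0.5400
det(I−A) = Σ_j (I−A)_1j·C_1j = (0.60)(0.9050) + (-0.30)(0.2350) + (-0.35)(0.2950) = 0.36925
adj(I−A) = Cᵀ =
  [ 0.9050   0.3350   0.4675]
  [ 0.2350   0.4950   0.3050]
  [ 0.2950   0.1500   0.5400]
(I − A)⁻¹ = adj(I−A) / det(I−A) ≈
  [   2.4509     0.9072     1.2661]
  [   0.6364     1.3406     0.8260]
  [   0.7989     0.4062     1.4624]
Δx = (I − A)⁻¹ Δd with Δd having +75 in the Paper component and 0 elsewhere.
So Δx_S = L_SP · (+75), where L_SP = adj(I−A)_SP / det(I−A) = 0.2350 / 0.36925.
Δx_S = 0.2350 × (+75) / 0.36925 = 17.625 / 0.36925 ≈ 47.732.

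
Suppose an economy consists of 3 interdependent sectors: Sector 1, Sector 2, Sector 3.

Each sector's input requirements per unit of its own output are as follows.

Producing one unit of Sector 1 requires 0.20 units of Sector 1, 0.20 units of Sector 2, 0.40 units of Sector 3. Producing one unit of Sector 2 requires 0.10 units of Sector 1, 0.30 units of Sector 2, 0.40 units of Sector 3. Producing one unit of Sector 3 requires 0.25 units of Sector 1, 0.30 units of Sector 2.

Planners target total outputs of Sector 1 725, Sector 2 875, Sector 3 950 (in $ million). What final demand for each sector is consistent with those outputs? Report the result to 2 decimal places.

I − A =
  [   0.80    -0.10    -0.25]
  [  -0.20     0.70    -0.30]
  [  -0.40    -0.40     1.00]
d = (I − A) x:
  d_1 = (+0.80)·725 + (-0.10)·875 + (-0.25)·950 = 255.00
  d_2 = (-0.20)·725 + (+0.70)·875 + (-0.30)·950 = 182.50
  d_3 = (-0.40)·725 + (-0.40)·875 + (+1.00)·950 = 310.00

d_1 = 255.00, d_2 = 182.50, d_3 = 310.00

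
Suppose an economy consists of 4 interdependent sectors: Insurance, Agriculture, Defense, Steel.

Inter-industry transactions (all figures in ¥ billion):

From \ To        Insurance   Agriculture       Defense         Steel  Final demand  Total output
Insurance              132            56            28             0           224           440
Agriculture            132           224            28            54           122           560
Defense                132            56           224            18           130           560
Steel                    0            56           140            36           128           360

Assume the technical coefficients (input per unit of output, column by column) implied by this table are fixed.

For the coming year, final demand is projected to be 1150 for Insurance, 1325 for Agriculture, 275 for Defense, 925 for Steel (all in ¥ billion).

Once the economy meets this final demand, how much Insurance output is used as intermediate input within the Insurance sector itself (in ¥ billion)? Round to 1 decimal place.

Technical coefficients a_ij = z_ij / X_j:
  a_II = 132/440 = 0.30, a_AI = 132/440 = 0.30, a_DI = 132/440 = 0.30, a_SI = 0/440 = 0.00
  a_IA = 56/560 = 0.10, a_AA = 224/560 = 0.40, a_DA = 56/560 = 0.10, a_SA = 56/560 = 0.10
  a_ID = 28/560 = 0.05, a_AD = 28/560 = 0.05, a_DD = 224/560 = 0.40, a_SD = 140/560 = 0.25
  a_IS = 0/360 = 0.00, a_AS = 54/360 = 0.15, a_DS = 18/360 = 0.05, a_SS = 36/360 = 0.10
I − A =
  [   0.70    -0.10    -0.05     0.00]
  [  -0.30     0.60    -0.05    -0.15]
  [  -0.30    -0.10     0.60    -0.05]
  [   0.00    -0.10    -0.25     0.90]
Compute the cofactors C_ij = (−1)^(i+j)·(3×3 minor ij) of I−A; the adjugate is their transpose:
adj(I−A) = Cᵀ =
  [ 0.29900   0.05750   0.03450   0.01150]
  [ 0.18300   0.35575   0.07125   0.06325]
  [ 0.18600   0.09350   0.34050   0.03450]
  [ 0.07200   0.06550   0.10250   0.21850]
det(I−A) = Σ_j (I−A)_1j·C_1j = (0.70)(0.29900) + (-0.10)(0.18300) + (-0.05)(0.18600) + (0.00)(0.07200) = 0.1817
(I − A)⁻¹ = adj(I−A) / det(I−A) ≈
  [   1.6456     0.3165     0.1899     0.0633]
  [   1.0072     1.9579     0.3921     0.3481]
  [   1.0237     0.5146     1.8740     0.1899]
  [   0.3963     0.3605     0.5641     1.2025]
First solve x = (I − A)⁻¹ d = adj(I−A)·d / det(I−A); in particular x_I = (0.29900·1150 + 0.05750·1325 + 0.03450·275 + 0.01150·925) / 0.1817 = 440.1625 / 0.1817 ≈ 2422.468.
Intermediate flow from I to I: z_II = a_II · x_I = 0.30 × 440.1625 / 0.1817 = 132.04875 / 0.1817 ≈ 726.7.

z_II = 726.7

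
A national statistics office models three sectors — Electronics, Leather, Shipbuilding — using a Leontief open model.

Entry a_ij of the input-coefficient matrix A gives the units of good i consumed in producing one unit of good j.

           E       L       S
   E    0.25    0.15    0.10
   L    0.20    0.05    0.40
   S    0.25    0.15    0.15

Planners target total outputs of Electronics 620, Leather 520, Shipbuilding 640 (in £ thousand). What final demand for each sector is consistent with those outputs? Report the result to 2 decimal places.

d_E = 323.00, d_L = 114.00, d_S = 311.00

I − A =
  [   0.75    -0.15    -0.10]
  [  -0.20     0.95    -0.40]
  [  -0.25    -0.15     0.85]
d = (I − A) x:
  d_E = (+0.75)·620 + (-0.15)·520 + (-0.10)·640 = 323.00
  d_L = (-0.20)·620 + (+0.95)·520 + (-0.40)·640 = 114.00
  d_S = (-0.25)·620 + (-0.15)·520 + (+0.85)·640 = 311.00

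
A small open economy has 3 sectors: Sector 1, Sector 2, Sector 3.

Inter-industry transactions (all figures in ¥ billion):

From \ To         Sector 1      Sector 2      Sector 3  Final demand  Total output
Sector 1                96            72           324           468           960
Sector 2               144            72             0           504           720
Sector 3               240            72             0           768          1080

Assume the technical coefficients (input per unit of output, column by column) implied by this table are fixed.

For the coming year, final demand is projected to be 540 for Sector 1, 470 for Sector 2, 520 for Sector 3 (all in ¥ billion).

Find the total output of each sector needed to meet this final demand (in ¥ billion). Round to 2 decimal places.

Technical coefficients a_ij = z_ij / X_j:
  a_11 = 96/960 = 0.10, a_21 = 144/960 = 0.15, a_31 = 240/960 = 0.25
  a_12 = 72/720 = 0.10, a_22 = 72/720 = 0.10, a_32 = 72/720 = 0.10
  a_13 = 324/1080 = 0.30, a_23 = 0/1080 = 0.00, a_33 = 0/1080 = 0.00
I − A =
  [   0.90    -0.10    -0.30]
  [  -0.15     0.90     0.00]
  [  -0.25    -0.10     1.00]
Cofactors of I−A, C_ij = (−1)^(i+j)·(minor ij) (rows/columns in the sector order above):
  C_11 = (0.90)(1.00) − (0.00)(-0.10) = 0.9000
  C_12 = −[(-0.15)(1.00) − (0.00)(-0.25)] = 0.1500
  C_13 = (-0.15)(-0.10) − (0.90)(-0.25) = 0.2400
  C_21 = −[(-0.10)(1.00) − (-0.30)(-0.10)] = 0.1300
  C_22 = (0.90)(1.00) − (-0.30)(-0.25) = 0.8250
  C_23 = −[(0.90)(-0.10) − (-0.10)(-0.25)] = 0.1150
  C_31 = (-0.10)(0.00) − (-0.30)(0.90) = 0.2700
  C_32 = −[(0.90)(0.00) − (-0.30)(-0.15)] = 0.0450
  C_33 = (0.90)(0.90) − (-0.10)(-0.15) = 0.7950
det(I−A) = Σ_j (I−A)_1j·C_1j = (0.90)(0.9000) + (-0.10)(0.1500) + (-0.30)(0.2400) = 0.7230
adj(I−A) = Cᵀ =
  [ 0.9000   0.1300   0.2700]
  [ 0.1500   0.8250   0.0450]
  [ 0.2400   0.1150   0.7950]
(I − A)⁻¹ = adj(I−A) / det(I−A) ≈
  [   1.2448     0.1798     0.3734]
  [   0.2075     1.1411     0.0622]
  [   0.3320     0.1591     1.0996]
x = (I − A)⁻¹ d = adj(I−A)·d / det(I−A), with det(I−A) = 0.7230:
  x_1 = (0.9000·540 + 0.1300·470 + 0.2700·520) / 0.7230 = 687.50 / 0.7230 ≈ 950.90
  x_2 = (0.1500·540 + 0.8250·470 + 0.0450·520) / 0.7230 = 492.15 / 0.7230 ≈ 680.71
  x_3 = (0.2400·540 + 0.1150·470 + 0.7950·520) / 0.7230 = 597.05 / 0.7230 ≈ 825.80

x_1 = 950.90, x_2 = 680.71, x_3 = 825.80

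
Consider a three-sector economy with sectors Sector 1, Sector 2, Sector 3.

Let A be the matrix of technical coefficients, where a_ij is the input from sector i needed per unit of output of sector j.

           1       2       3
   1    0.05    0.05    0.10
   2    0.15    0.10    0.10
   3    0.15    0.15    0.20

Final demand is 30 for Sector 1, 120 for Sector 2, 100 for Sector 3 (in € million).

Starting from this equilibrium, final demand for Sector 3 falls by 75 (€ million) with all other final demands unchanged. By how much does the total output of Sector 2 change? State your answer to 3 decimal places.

I − A =
  [   0.95    -0.05    -0.10]
  [  -0.15     0.90    -0.10]
  [  -0.15    -0.15     0.80]
Cofactors of I−A, C_ij = (−1)^(i+j)·(minor ij) (rows/columns in the sector order above):
  C_11 = (0.90)(0.80) − (-0.10)(-0.15) = 0.7050
  C_12 = −[(-0.15)(0.80) − (-0.10)(-0.15)] = 0.1350
  C_13 = (-0.15)(-0.15) − (0.90)(-0.15) = 0.1575
  C_21 = −[(-0.05)(0.80) − (-0.10)(-0.15)] = 0.0550
  C_22 = (0.95)(0.80) − (-0.10)(-0.15) = 0.7450
  C_23 = −[(0.95)(-0.15) − (-0.05)(-0.15)] = 0.1500
  C_31 = (-0.05)(-0.10) − (-0.10)(0.90) = 0.0950
  C_32 = −[(0.95)(-0.10) − (-0.10)(-0.15)] = 0.1100
  C_33 = (0.95)(0.90) − (-0.05)(-0.15) = 0.8475
det(I−A) = Σ_j (I−A)_1j·C_1j = (0.95)(0.7050) + (-0.05)(0.1350) + (-0.10)(0.1575) = 0.64725
adj(I−A) = Cᵀ =
  [ 0.7050   0.0550   0.0950]
  [ 0.1350   0.7450   0.1100]
  [ 0.1575   0.1500   0.8475]
(I − A)⁻¹ = adj(I−A) / det(I−A) ≈
  [   1.0892     0.0850     0.1468]
  [   0.2086     1.1510     0.1699]
  [   0.2433     0.2317     1.3094]
Δx = (I − A)⁻¹ Δd with Δd having -75 in the Sector 3 component and 0 elsewhere.
So Δx_2 = L_23 · (-75), where L_23 = adj(I−A)_23 / det(I−A) = 0.1100 / 0.64725.
Δx_2 = 0.1100 × (-75) / 0.64725 = -8.25 / 0.64725 ≈ -12.746.

Δx_2 = -12.746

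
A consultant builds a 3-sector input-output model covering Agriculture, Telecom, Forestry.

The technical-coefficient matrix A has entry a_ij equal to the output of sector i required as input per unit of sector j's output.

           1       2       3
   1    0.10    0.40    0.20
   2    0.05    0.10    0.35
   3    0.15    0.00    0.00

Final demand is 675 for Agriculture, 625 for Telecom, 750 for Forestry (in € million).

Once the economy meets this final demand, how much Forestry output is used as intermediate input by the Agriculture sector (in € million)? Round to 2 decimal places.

z_31 = 221.87

I − A =
  [   0.90    -0.40    -0.20]
  [  -0.05     0.90    -0.35]
  [  -0.15     0.00     1.00]
Cofactors of I−A, C_ij = (−1)^(i+j)·(minor ij) (rows/columns in the sector order above):
  C_11 = (0.90)(1.00) − (-0.35)(0.00) = 0.9000
  C_12 = −[(-0.05)(1.00) − (-0.35)(-0.15)] = 0.1025
  C_13 = (-0.05)(0.00) − (0.90)(-0.15) = 0.1350
  C_21 = −[(-0.40)(1.00) − (-0.20)(0.00)] = 0.4000
  C_22 = (0.90)(1.00) − (-0.20)(-0.15) = 0.8700
  C_23 = −[(0.90)(0.00) − (-0.40)(-0.15)] = 0.0600
  C_31 = (-0.40)(-0.35) − (-0.20)(0.90) = 0.3200
  C_32 = −[(0.90)(-0.35) − (-0.20)(-0.05)] = 0.3250
  C_33 = (0.90)(0.90) − (-0.40)(-0.05) = 0.7900
det(I−A) = Σ_j (I−A)_1j·C_1j = (0.90)(0.9000) + (-0.40)(0.1025) + (-0.20)(0.1350) = 0.7420
adj(I−A) = Cᵀ =
  [ 0.9000   0.4000   0.3200]
  [ 0.1025   0.8700   0.3250]
  [ 0.1350   0.0600   0.7900]
(I − A)⁻¹ = adj(I−A) / det(I−A) ≈
  [   1.2129     0.5391     0.4313]
  [   0.1381     1.1725     0.4380]
  [   0.1819     0.0809     1.0647]
First solve x = (I − A)⁻¹ d = adj(I−A)·d / det(I−A); in particular x_1 = (0.9000·675 + 0.4000·625 + 0.3200·750) / 0.7420 = 1097.50 / 0.7420 ≈ 1479.1105.
Intermediate flow from 3 to 1: z_31 = a_31 · x_1 = 0.15 × 1097.50 / 0.7420 = 164.625 / 0.7420 ≈ 221.87.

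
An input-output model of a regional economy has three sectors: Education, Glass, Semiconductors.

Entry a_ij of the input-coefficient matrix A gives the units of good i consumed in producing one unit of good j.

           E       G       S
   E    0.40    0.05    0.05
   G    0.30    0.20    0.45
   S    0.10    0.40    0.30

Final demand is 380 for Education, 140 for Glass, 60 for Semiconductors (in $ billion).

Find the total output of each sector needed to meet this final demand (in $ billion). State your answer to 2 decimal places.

I − A =
  [   0.60    -0.05    -0.05]
  [  -0.30     0.80    -0.45]
  [  -0.10    -0.40     0.70]
Cofactors of I−A, C_ij = (−1)^(i+j)·(minor ij) (rows/columns in the sector order above):
  C_11 = (0.80)(0.70) − (-0.45)(-0.40) = 0.3800
  C_12 = −[(-0.30)(0.70) − (-0.45)(-0.10)] = 0.2550
  C_13 = (-0.30)(-0.40) − (0.80)(-0.10) = 0.2000
  C_21 = −[(-0.05)(0.70) − (-0.05)(-0.40)] = 0.0550
  C_22 = (0.60)(0.70) − (-0.05)(-0.10) = 0.4150
  C_23 = −[(0.60)(-0.40) − (-0.05)(-0.10)] = 0.2450
  C_31 = (-0.05)(-0.45) − (-0.05)(0.80) = 0.0625
  C_32 = −[(0.60)(-0.45) − (-0.05)(-0.30)] = 0.2850
  C_33 = (0.60)(0.80) − (-0.05)(-0.30) = 0.4650
det(I−A) = Σ_j (I−A)_1j·C_1j = (0.60)(0.3800) + (-0.05)(0.2550) + (-0.05)(0.2000) = 0.20525
adj(I−A) = Cᵀ =
  [ 0.3800   0.0550   0.0625]
  [ 0.2550   0.4150   0.2850]
  [ 0.2000   0.2450   0.4650]
(I − A)⁻¹ = adj(I−A) / det(I−A) ≈
  [   1.8514     0.2680     0.3045]
  [   1.2424     2.0219     1.3886]
  [   0.9744     1.1937     2.2655]
x = (I − A)⁻¹ d = adj(I−A)·d / det(I−A), with det(I−A) = 0.20525:
  x_E = (0.3800·380 + 0.0550·140 + 0.0625·60) / 0.20525 = 155.85 / 0.20525 ≈ 759.32
  x_G = (0.2550·380 + 0.4150·140 + 0.2850·60) / 0.20525 = 172.10 / 0.20525 ≈ 838.49
  x_S = (0.2000·380 + 0.2450·140 + 0.4650·60) / 0.20525 = 138.20 / 0.20525 ≈ 673.33

x_E = 759.32, x_G = 838.49, x_S = 673.33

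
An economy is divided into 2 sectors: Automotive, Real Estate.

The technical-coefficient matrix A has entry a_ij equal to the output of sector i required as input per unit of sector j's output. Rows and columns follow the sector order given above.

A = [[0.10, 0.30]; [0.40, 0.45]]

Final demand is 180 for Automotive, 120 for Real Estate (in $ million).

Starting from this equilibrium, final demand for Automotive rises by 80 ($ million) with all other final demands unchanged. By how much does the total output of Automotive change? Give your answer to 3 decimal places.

I − A =
  [   0.90    -0.30]
  [  -0.40     0.55]
det(I−A) = (0.90)(0.55) − (-0.30)(-0.40) = 0.3750
adj(I−A) = [[0.55, 0.30], [0.40, 0.90]]
(I − A)⁻¹ = adj(I−A) / det(I−A) ≈
  [   1.4667     0.8000]
  [   1.0667     2.4000]
Δx = (I − A)⁻¹ Δd with Δd having +80 in the Automotive component and 0 elsewhere.
So Δx_A = L_AA · (+80), where L_AA = adj(I−A)_AA / det(I−A) = 0.55 / 0.3750.
Δx_A = 0.55 × (+80) / 0.3750 = 44.00 / 0.3750 ≈ 117.333.

Δx_A = 117.333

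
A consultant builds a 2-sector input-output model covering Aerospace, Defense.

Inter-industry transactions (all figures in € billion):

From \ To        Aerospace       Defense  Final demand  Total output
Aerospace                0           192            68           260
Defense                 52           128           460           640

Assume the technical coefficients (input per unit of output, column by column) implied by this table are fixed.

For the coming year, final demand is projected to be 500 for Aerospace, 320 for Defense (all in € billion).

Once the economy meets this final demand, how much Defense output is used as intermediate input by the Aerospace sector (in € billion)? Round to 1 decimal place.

z_DA = 134.1

Technical coefficients a_ij = z_ij / X_j:
  a_AA = 0/260 = 0.00, a_DA = 52/260 = 0.20
  a_AD = 192/640 = 0.30, a_DD = 128/640 = 0.20
I − A =
  [   1.00    -0.30]
  [  -0.20     0.80]
det(I−A) = (1.00)(0.80) − (-0.30)(-0.20) = 0.7400
adj(I−A) = [[0.80, 0.30], [0.20, 1.00]]
(I − A)⁻¹ = adj(I−A) / det(I−A) ≈
  [   1.0811     0.4054]
  [   0.2703     1.3514]
First solve x = (I − A)⁻¹ d = adj(I−A)·d / det(I−A); in particular x_A = (0.80·500 + 0.30·320) / 0.7400 = 496.00 / 0.7400 ≈ 670.270.
Intermediate flow from D to A: z_DA = a_DA · x_A = 0.20 × 496.00 / 0.7400 = 99.20 / 0.7400 ≈ 134.1.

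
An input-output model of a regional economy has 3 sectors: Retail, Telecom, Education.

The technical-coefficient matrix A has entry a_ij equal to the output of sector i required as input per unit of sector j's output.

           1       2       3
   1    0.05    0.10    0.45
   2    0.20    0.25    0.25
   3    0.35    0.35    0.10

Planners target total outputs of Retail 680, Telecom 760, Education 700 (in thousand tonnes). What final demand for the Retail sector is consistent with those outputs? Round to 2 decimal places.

I − A =
  [   0.95    -0.10    -0.45]
  [  -0.20     0.75    -0.25]
  [  -0.35    -0.35     0.90]
d = (I − A) x:
  d_1 = (+0.95)·680 + (-0.10)·760 + (-0.45)·700 = 255.00
  d_2 = (-0.20)·680 + (+0.75)·760 + (-0.25)·700 = 259.00
  d_3 = (-0.35)·680 + (-0.35)·760 + (+0.90)·700 = 126.00

d_1 = 255.00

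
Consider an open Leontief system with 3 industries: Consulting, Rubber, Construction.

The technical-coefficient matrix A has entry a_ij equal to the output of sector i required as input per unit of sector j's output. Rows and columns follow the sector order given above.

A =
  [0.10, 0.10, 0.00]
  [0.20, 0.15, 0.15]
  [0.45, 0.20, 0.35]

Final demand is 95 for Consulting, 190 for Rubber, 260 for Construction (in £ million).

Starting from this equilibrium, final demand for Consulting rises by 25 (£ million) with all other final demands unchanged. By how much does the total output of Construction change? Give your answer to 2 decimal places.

Δx_3 = 23.45

I − A =
  [   0.90    -0.10     0.00]
  [  -0.20     0.85    -0.15]
  [  -0.45    -0.20     0.65]
Cofactors of I−A, C_ij = (−1)^(i+j)·(minor ij) (rows/columns in the sector order above):
  C_11 = (0.85)(0.65) − (-0.15)(-0.20) = 0.5225
  C_12 = −[(-0.20)(0.65) − (-0.15)(-0.45)] = 0.1975
  C_13 = (-0.20)(-0.20) − (0.85)(-0.45) = 0.4225
  C_21 = −[(-0.10)(0.65) − (0.00)(-0.20)] = 0.0650
  C_22 = (0.90)(0.65) − (0.00)(-0.45) = 0.5850
  C_23 = −[(0.90)(-0.20) − (-0.10)(-0.45)] = 0.2250
  C_31 = (-0.10)(-0.15) − (0.00)(0.85) = 0.0150
  C_32 = −[(0.90)(-0.15) − (0.00)(-0.20)] = 0.1350
  C_33 = (0.90)(0.85) − (-0.10)(-0.20) = 0.7450
det(I−A) = Σ_j (I−A)_1j·C_1j = (0.90)(0.5225) + (-0.10)(0.1975) + (0.00)(0.4225) = 0.4505
adj(I−A) = Cᵀ =
  [ 0.5225   0.0650   0.0150]
  [ 0.1975   0.5850   0.1350]
  [ 0.4225   0.2250   0.7450]
(I − A)⁻¹ = adj(I−A) / det(I−A) ≈
  [   1.1598     0.1443     0.0333]
  [   0.4384     1.2986     0.2997]
  [   0.9378     0.4994     1.6537]
Δx = (I − A)⁻¹ Δd with Δd having +25 in the Consulting component and 0 elsewhere.
So Δx_3 = L_31 · (+25), where L_31 = adj(I−A)_31 / det(I−A) = 0.4225 / 0.4505.
Δx_3 = 0.4225 × (+25) / 0.4505 = 10.5625 / 0.4505 ≈ 23.45.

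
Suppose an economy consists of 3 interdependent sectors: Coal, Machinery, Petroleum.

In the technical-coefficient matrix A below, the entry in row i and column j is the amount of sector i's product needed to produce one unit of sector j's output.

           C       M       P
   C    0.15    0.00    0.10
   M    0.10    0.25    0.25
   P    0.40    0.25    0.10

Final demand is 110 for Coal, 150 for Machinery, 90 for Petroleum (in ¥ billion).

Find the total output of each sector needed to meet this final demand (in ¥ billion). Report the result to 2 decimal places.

I − A =
  [   0.85     0.00    -0.10]
  [  -0.10     0.75    -0.25]
  [  -0.40    -0.25     0.90]
Cofactors of I−A, C_ij = (−1)^(i+j)·(minor ij) (rows/columns in the sector order above):
  C_11 = (0.75)(0.90) − (-0.25)(-0.25) = 0.6125
  C_12 = −[(-0.10)(0.90) − (-0.25)(-0.40)] = 0.1900
  C_13 = (-0.10)(-0.25) − (0.75)(-0.40) = 0.3250
  C_21 = −[(0.00)(0.90) − (-0.10)(-0.25)] = 0.0250
  C_22 = (0.85)(0.90) − (-0.10)(-0.40) = 0.7250
  C_23 = −[(0.85)(-0.25) − (0.00)(-0.40)] = 0.2125
  C_31 = (0.00)(-0.25) − (-0.10)(0.75) = 0.0750
  C_32 = −[(0.85)(-0.25) − (-0.10)(-0.10)] = 0.2225
  C_33 = (0.85)(0.75) − (0.00)(-0.10) = 0.6375
det(I−A) = Σ_j (I−A)_1j·C_1j = (0.85)(0.6125) + (0.00)(0.1900) + (-0.10)(0.3250) = 0.488125
adj(I−A) = Cᵀ =
  [ 0.6125   0.0250   0.0750]
  [ 0.1900   0.7250   0.2225]
  [ 0.3250   0.2125   0.6375]
(I − A)⁻¹ = adj(I−A) / det(I−A) ≈
  [   1.2548     0.0512     0.1536]
  [   0.3892     1.4853     0.4558]
  [   0.6658     0.4353     1.3060]
x = (I − A)⁻¹ d = adj(I−A)·d / det(I−A), with det(I−A) = 0.488125:
  x_C = (0.6125·110 + 0.0250·150 + 0.0750·90) / 0.488125 = 77.875 / 0.488125 ≈ 159.54
  x_M = (0.1900·110 + 0.7250·150 + 0.2225·90) / 0.488125 = 149.675 / 0.488125 ≈ 306.63
  x_P = (0.3250·110 + 0.2125·150 + 0.6375·90) / 0.488125 = 125.00 / 0.488125 ≈ 256.08

x_C = 159.54, x_M = 306.63, x_P = 256.08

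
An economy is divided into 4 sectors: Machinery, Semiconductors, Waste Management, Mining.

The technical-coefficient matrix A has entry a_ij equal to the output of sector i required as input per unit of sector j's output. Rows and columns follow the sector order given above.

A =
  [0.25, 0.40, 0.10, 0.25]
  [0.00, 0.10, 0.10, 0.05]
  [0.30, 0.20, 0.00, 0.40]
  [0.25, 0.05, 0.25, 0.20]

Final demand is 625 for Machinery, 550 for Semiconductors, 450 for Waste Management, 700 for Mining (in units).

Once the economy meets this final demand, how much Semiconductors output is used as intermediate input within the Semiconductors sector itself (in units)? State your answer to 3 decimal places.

z_22 = 101.524

I − A =
  [   0.75    -0.40    -0.10    -0.25]
  [   0.00     0.90    -0.10    -0.05]
  [  -0.30    -0.20     1.00    -0.40]
  [  -0.25    -0.05    -0.25     0.80]
Compute the cofactors C_ij = (−1)^(i+j)·(3×3 minor ij) of I−A; the adjugate is their transpose:
adj(I−A) = Cᵀ =
  [ 0.607000   0.323000   0.166250   0.293000]
  [ 0.050250   0.409750   0.064375   0.073500]
  [ 0.307750   0.262250   0.476875   0.351000]
  [ 0.289000   0.208500   0.205000   0.621000]
det(I−A) = Σ_j (I−A)_1j·C_1j = (0.75)(0.607000) + (-0.40)(0.050250) + (-0.10)(0.307750) + (-0.25)(0.289000) = 0.332125
(I − A)⁻¹ = adj(I−A) / det(I−A) ≈
  [   1.8276     0.9725     0.5006     0.8822]
  [   0.1513     1.2337     0.1938     0.2213]
  [   0.9266     0.7896     1.4358     1.0568]
  [   0.8702     0.6278     0.6172     1.8698]
First solve x = (I − A)⁻¹ d = adj(I−A)·d / det(I−A); in particular x_2 = (0.050250·625 + 0.409750·550 + 0.064375·450 + 0.073500·700) / 0.332125 = 337.1875 / 0.332125 ≈ 1015.24275.
Intermediate flow from 2 to 2: z_22 = a_22 · x_2 = 0.10 × 337.1875 / 0.332125 = 33.71875 / 0.332125 ≈ 101.524.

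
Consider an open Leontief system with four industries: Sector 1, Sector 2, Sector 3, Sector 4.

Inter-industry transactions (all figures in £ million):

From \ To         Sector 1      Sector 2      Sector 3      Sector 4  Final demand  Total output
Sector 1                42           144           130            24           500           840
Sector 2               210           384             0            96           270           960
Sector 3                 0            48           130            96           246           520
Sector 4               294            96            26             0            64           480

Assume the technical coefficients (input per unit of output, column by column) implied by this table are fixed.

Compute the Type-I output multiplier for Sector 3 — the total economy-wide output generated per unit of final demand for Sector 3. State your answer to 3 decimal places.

Technical coefficients a_ij = z_ij / X_j:
  a_11 = 42/840 = 0.05, a_21 = 210/840 = 0.25, a_31 = 0/840 = 0.00, a_41 = 294/840 = 0.35
  a_12 = 144/960 = 0.15, a_22 = 384/960 = 0.40, a_32 = 48/960 = 0.05, a_42 = 96/960 = 0.10
  a_13 = 130/520 = 0.25, a_23 = 0/520 = 0.00, a_33 = 130/520 = 0.25, a_43 = 26/520 = 0.05
  a_14 = 24/480 = 0.05, a_24 = 96/480 = 0.20, a_34 = 96/480 = 0.20, a_44 = 0/480 = 0.00
I − A =
  [   0.95    -0.15    -0.25    -0.05]
  [  -0.25     0.60     0.00    -0.20]
  [   0.00    -0.05     0.75    -0.20]
  [  -0.35    -0.10    -0.05     1.00]
Compute the cofactors C_ij = (−1)^(i+j)·(3×3 minor ij) of I−A; the adjugate is their transpose:
adj(I−A) = Cᵀ =
  [ 0.428500   0.132375   0.148000   0.077500]
  [ 0.237500   0.672375   0.090125   0.164375]
  [ 0.063000   0.076125   0.491250   0.116625]
  [ 0.176875   0.117375   0.085375   0.396250]
det(I−A) = Σ_j (I−A)_1j·C_1j = (0.95)(0.428500) + (-0.15)(0.237500) + (-0.25)(0.063000) + (-0.05)(0.176875) = 0.34685625
(I − A)⁻¹ = adj(I−A) / det(I−A) ≈
  [   1.2354     0.3816     0.4267     0.2234]
  [   0.6847     1.9385     0.2598     0.4739]
  [   0.1816     0.2195     1.4163     0.3362]
  [   0.5099     0.3384     0.2461     1.1424]
The output multiplier for sector j is the column-j sum of the Leontief inverse (I − A)⁻¹ = adj(I−A) / det(I−A).
Column 3 of adj(I−A): (0.148000, 0.090125, 0.491250, 0.085375); det(I−A) = 0.34685625.
m_3 = (0.148000 + 0.090125 + 0.491250 + 0.085375) / 0.34685625 = 0.81475 / 0.34685625 ≈ 2.349.

m_3 = 2.349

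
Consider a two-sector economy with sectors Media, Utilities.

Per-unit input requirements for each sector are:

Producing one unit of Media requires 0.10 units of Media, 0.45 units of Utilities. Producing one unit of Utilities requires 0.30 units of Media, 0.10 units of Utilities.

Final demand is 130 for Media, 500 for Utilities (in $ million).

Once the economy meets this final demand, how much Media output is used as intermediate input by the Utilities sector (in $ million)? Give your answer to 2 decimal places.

z_12 = 226.00

I − A =
  [   0.90    -0.30]
  [  -0.45     0.90]
det(I−A) = (0.90)(0.90) − (-0.30)(-0.45) = 0.6750
adj(I−A) = [[0.90, 0.30], [0.45, 0.90]]
(I − A)⁻¹ = adj(I−A) / det(I−A) ≈
  [   1.3333     0.4444]
  [   0.6667     1.3333]
First solve x = (I − A)⁻¹ d = adj(I−A)·d / det(I−A); in particular x_2 = (0.45·130 + 0.90·500) / 0.6750 = 508.50 / 0.6750 ≈ 753.3333.
Intermediate flow from 1 to 2: z_12 = a_12 · x_2 = 0.30 × 508.50 / 0.6750 = 152.55 / 0.6750 = 226.00.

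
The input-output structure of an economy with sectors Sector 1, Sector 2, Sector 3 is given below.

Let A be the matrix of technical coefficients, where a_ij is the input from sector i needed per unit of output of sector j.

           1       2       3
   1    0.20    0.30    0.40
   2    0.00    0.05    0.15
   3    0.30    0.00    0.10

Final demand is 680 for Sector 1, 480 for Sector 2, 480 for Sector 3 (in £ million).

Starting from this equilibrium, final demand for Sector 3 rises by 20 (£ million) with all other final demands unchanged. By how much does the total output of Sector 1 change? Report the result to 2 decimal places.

I − A =
  [   0.80    -0.30    -0.40]
  [   0.00     0.95    -0.15]
  [  -0.30     0.00     0.90]
Cofactors of I−A, C_ij = (−1)^(i+j)·(minor ij) (rows/columns in the sector order above):
  C_11 = (0.95)(0.90) − (-0.15)(0.00) = 0.8550
  C_12 = −[(0.00)(0.90) − (-0.15)(-0.30)] = 0.0450
  C_13 = (0.00)(0.00) − (0.95)(-0.30) = 0.2850
  C_21 = −[(-0.30)(0.90) − (-0.40)(0.00)] = 0.2700
  C_22 = (0.80)(0.90) − (-0.40)(-0.30) = 0.6000
  C_23 = −[(0.80)(0.00) − (-0.30)(-0.30)] = 0.0900
  C_31 = (-0.30)(-0.15) − (-0.40)(0.95) = 0.4250
  C_32 = −[(0.80)(-0.15) − (-0.40)(0.00)] = 0.1200
  C_33 = (0.80)(0.95) − (-0.30)(0.00) = 0.7600
det(I−A) = Σ_j (I−A)_1j·C_1j = (0.80)(0.8550) + (-0.30)(0.0450) + (-0.40)(0.2850) = 0.5565
adj(I−A) = Cᵀ =
  [ 0.8550   0.2700   0.4250]
  [ 0.0450   0.6000   0.1200]
  [ 0.2850   0.0900   0.7600]
(I − A)⁻¹ = adj(I−A) / det(I−A) ≈
  [   1.5364     0.4852     0.7637]
  [   0.0809     1.0782     0.2156]
  [   0.5121     0.1617     1.3657]
Δx = (I − A)⁻¹ Δd with Δd having +20 in the Sector 3 component and 0 elsewhere.
So Δx_1 = L_13 · (+20), where L_13 = adj(I−A)_13 / det(I−A) = 0.4250 / 0.5565.
Δx_1 = 0.4250 × (+20) / 0.5565 = 8.50 / 0.5565 ≈ 15.27.

Δx_1 = 15.27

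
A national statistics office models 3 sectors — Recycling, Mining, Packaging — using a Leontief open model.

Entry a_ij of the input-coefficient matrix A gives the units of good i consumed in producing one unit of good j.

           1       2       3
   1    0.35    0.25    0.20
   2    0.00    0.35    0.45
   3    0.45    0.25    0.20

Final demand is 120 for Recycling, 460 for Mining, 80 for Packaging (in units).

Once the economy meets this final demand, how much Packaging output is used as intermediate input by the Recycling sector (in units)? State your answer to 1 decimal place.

I − A =
  [   0.65    -0.25    -0.20]
  [   0.00     0.65    -0.45]
  [  -0.45    -0.25     0.80]
Cofactors of I−A, C_ij = (−1)^(i+j)·(minor ij) (rows/columns in the sector order above):
  C_11 = (0.65)(0.80) − (-0.45)(-0.25) = 0.4075
  C_12 = −[(0.00)(0.80) − (-0.45)(-0.45)] = 0.2025
  C_13 = (0.00)(-0.25) − (0.65)(-0.45) = 0.2925
  C_21 = −[(-0.25)(0.80) − (-0.20)(-0.25)] = 0.2500
  C_22 = (0.65)(0.80) − (-0.20)(-0.45) = 0.4300
  C_23 = −[(0.65)(-0.25) − (-0.25)(-0.45)] = 0.2750
  C_31 = (-0.25)(-0.45) − (-0.20)(0.65) = 0.2425
  C_32 = −[(0.65)(-0.45) − (-0.20)(0.00)] = 0.2925
  C_33 = (0.65)(0.65) − (-0.25)(0.00) = 0.4225
det(I−A) = Σ_j (I−A)_1j·C_1j = (0.65)(0.4075) + (-0.25)(0.2025) + (-0.20)(0.2925) = 0.15575
adj(I−A) = Cᵀ =
  [ 0.4075   0.2500   0.2425]
  [ 0.2025   0.4300   0.2925]
  [ 0.2925   0.2750   0.4225]
(I − A)⁻¹ = adj(I−A) / det(I−A) ≈
  [   2.6164     1.6051     1.5570]
  [   1.3002     2.7608     1.8780]
  [   1.8780     1.7657     2.7127]
First solve x = (I − A)⁻¹ d = adj(I−A)·d / det(I−A); in particular x_1 = (0.4075·120 + 0.2500·460 + 0.2425·80) / 0.15575 = 183.30 / 0.15575 ≈ 1176.886.
Intermediate flow from 3 to 1: z_31 = a_31 · x_1 = 0.45 × 183.30 / 0.15575 = 82.485 / 0.15575 ≈ 529.6.

z_31 = 529.6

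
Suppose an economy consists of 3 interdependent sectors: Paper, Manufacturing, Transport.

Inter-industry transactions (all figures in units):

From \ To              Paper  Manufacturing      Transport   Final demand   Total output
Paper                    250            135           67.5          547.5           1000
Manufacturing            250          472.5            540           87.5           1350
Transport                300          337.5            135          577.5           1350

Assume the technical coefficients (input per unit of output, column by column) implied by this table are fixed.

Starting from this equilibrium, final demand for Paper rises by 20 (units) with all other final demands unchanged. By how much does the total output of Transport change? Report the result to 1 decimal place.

Technical coefficients a_ij = z_ij / X_j:
  a_PP = 250/1000 = 0.25, a_MP = 250/1000 = 0.25, a_TP = 300/1000 = 0.30
  a_PM = 135/1350 = 0.10, a_MM = 472.5/1350 = 0.35, a_TM = 337.5/1350 = 0.25
  a_PT = 67.5/1350 = 0.05, a_MT = 540/1350 = 0.40, a_TT = 135/1350 = 0.10
I − A =
  [   0.75    -0.10    -0.05]
  [  -0.25     0.65    -0.40]
  [  -0.30    -0.25     0.90]
Cofactors of I−A, C_ij = (−1)^(i+j)·(minor ij) (rows/columns in the sector order above):
  C_11 = (0.65)(0.90) − (-0.40)(-0.25) = 0.4850
  C_12 = −[(-0.25)(0.90) − (-0.40)(-0.30)] = 0.3450
  C_13 = (-0.25)(-0.25) − (0.65)(-0.30) = 0.2575
  C_21 = −[(-0.10)(0.90) − (-0.05)(-0.25)] = 0.1025
  C_22 = (0.75)(0.90) − (-0.05)(-0.30) = 0.6600
  C_23 = −[(0.75)(-0.25) − (-0.10)(-0.30)] = 0.2175
  C_31 = (-0.10)(-0.40) − (-0.05)(0.65) = 0.0725
  C_32 = −[(0.75)(-0.40) − (-0.05)(-0.25)] = 0.3125
  C_33 = (0.75)(0.65) − (-0.10)(-0.25) = 0.4625
det(I−A) = Σ_j (I−A)_1j·C_1j = (0.75)(0.4850) + (-0.10)(0.3450) + (-0.05)(0.2575) = 0.316375
adj(I−A) = Cᵀ =
  [ 0.4850   0.1025   0.0725]
  [ 0.3450   0.6600   0.3125]
  [ 0.2575   0.2175   0.4625]
(I − A)⁻¹ = adj(I−A) / det(I−A) ≈
  [   1.5330     0.3240     0.2292]
  [   1.0905     2.0861     0.9878]
  [   0.8139     0.6875     1.4619]
Δx = (I − A)⁻¹ Δd with Δd having +20 in the Paper component and 0 elsewhere.
So Δx_T = L_TP · (+20), where L_TP = adj(I−A)_TP / det(I−A) = 0.2575 / 0.316375.
Δx_T = 0.2575 × (+20) / 0.316375 = 5.15 / 0.316375 ≈ 16.3.

Δx_T = 16.3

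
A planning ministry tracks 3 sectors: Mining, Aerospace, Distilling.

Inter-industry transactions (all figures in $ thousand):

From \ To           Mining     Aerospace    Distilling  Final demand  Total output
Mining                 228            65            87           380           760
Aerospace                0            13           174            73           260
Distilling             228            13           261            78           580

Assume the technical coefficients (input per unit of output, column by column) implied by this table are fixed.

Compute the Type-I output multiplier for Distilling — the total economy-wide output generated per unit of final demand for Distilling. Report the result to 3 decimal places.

m_3 = 3.767

Technical coefficients a_ij = z_ij / X_j:
  a_11 = 228/760 = 0.30, a_21 = 0/760 = 0.00, a_31 = 228/760 = 0.30
  a_12 = 65/260 = 0.25, a_22 = 13/260 = 0.05, a_32 = 13/260 = 0.05
  a_13 = 87/580 = 0.15, a_23 = 174/580 = 0.30, a_33 = 261/580 = 0.45
I − A =
  [   0.70    -0.25    -0.15]
  [   0.00     0.95    -0.30]
  [  -0.30    -0.05     0.55]
Cofactors of I−A, C_ij = (−1)^(i+j)·(minor ij) (rows/columns in the sector order above):
  C_11 = (0.95)(0.55) − (-0.30)(-0.05) = 0.5075
  C_12 = −[(0.00)(0.55) − (-0.30)(-0.30)] = 0.0900
  C_13 = (0.00)(-0.05) − (0.95)(-0.30) = 0.2850
  C_21 = −[(-0.25)(0.55) − (-0.15)(-0.05)] = 0.1450
  C_22 = (0.70)(0.55) − (-0.15)(-0.30) = 0.3400
  C_23 = −[(0.70)(-0.05) − (-0.25)(-0.30)] = 0.1100
  C_31 = (-0.25)(-0.30) − (-0.15)(0.95) = 0.2175
  C_32 = −[(0.70)(-0.30) − (-0.15)(0.00)] = 0.2100
  C_33 = (0.70)(0.95) − (-0.25)(0.00) = 0.6650
det(I−A) = Σ_j (I−A)_1j·C_1j = (0.70)(0.5075) + (-0.25)(0.0900) + (-0.15)(0.2850) = 0.2900
adj(I−A) = Cᵀ =
  [ 0.5075   0.1450   0.2175]
  [ 0.0900   0.3400   0.2100]
  [ 0.2850   0.1100   0.6650]
(I − A)⁻¹ = adj(I−A) / det(I−A) ≈
  [   1.7500     0.5000     0.7500]
  [   0.3103     1.1724     0.7241]
  [   0.9828     0.3793     2.2931]
The output multiplier for sector j is the column-j sum of the Leontief inverse (I − A)⁻¹ = adj(I−A) / det(I−A).
Column 3 of adj(I−A): (0.2175, 0.2100, 0.6650); det(I−A) = 0.2900.
m_3 = (0.2175 + 0.2100 + 0.6650) / 0.2900 = 1.0925 / 0.2900 ≈ 3.767.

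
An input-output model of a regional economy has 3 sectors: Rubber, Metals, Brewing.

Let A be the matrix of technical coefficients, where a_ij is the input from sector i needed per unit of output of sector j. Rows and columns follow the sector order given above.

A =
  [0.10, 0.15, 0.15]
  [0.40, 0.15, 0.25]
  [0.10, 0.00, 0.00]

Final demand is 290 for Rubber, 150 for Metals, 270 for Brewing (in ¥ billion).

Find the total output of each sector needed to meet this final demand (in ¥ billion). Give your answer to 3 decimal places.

I − A =
  [   0.90    -0.15    -0.15]
  [  -0.40     0.85    -0.25]
  [  -0.10     0.00     1.00]
Cofactors of I−A, C_ij = (−1)^(i+j)·(minor ij) (rows/columns in the sector order above):
  C_11 = (0.85)(1.00) − (-0.25)(0.00) = 0.8500
  C_12 = −[(-0.40)(1.00) − (-0.25)(-0.10)] = 0.4250
  C_13 = (-0.40)(0.00) − (0.85)(-0.10) = 0.0850
  C_21 = −[(-0.15)(1.00) − (-0.15)(0.00)] = 0.1500
  C_22 = (0.90)(1.00) − (-0.15)(-0.10) = 0.8850
  C_23 = −[(0.90)(0.00) − (-0.15)(-0.10)] = 0.0150
  C_31 = (-0.15)(-0.25) − (-0.15)(0.85) = 0.1650
  C_32 = −[(0.90)(-0.25) − (-0.15)(-0.40)] = 0.2850
  C_33 = (0.90)(0.85) − (-0.15)(-0.40) = 0.7050
det(I−A) = Σ_j (I−A)_1j·C_1j = (0.90)(0.8500) + (-0.15)(0.4250) + (-0.15)(0.0850) = 0.6885
adj(I−A) = Cᵀ =
  [ 0.8500   0.1500   0.1650]
  [ 0.4250   0.8850   0.2850]
  [ 0.0850   0.0150   0.7050]
(I − A)⁻¹ = adj(I−A) / det(I−A) ≈
  [   1.2346     0.2179     0.2397]
  [   0.6173     1.2854     0.4139]
  [   0.1235     0.0218     1.0240]
x = (I − A)⁻¹ d = adj(I−A)·d / det(I−A), with det(I−A) = 0.6885:
  x_1 = (0.8500·290 + 0.1500·150 + 0.1650·270) / 0.6885 = 313.55 / 0.6885 ≈ 455.410
  x_2 = (0.4250·290 + 0.8850·150 + 0.2850·270) / 0.6885 = 332.95 / 0.6885 ≈ 483.588
  x_3 = (0.0850·290 + 0.0150·150 + 0.7050·270) / 0.6885 = 217.25 / 0.6885 ≈ 315.541

x_1 = 455.410, x_2 = 483.588, x_3 = 315.541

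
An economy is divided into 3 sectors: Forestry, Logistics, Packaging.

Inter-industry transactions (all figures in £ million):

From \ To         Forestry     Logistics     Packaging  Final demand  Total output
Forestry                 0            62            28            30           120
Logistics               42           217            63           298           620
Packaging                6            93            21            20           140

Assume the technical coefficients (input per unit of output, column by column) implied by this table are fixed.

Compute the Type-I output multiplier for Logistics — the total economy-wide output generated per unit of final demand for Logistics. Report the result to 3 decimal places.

Technical coefficients a_ij = z_ij / X_j:
  a_11 = 0/120 = 0.00, a_21 = 42/120 = 0.35, a_31 = 6/120 = 0.05
  a_12 = 62/620 = 0.10, a_22 = 217/620 = 0.35, a_32 = 93/620 = 0.15
  a_13 = 28/140 = 0.20, a_23 = 63/140 = 0.45, a_33 = 21/140 = 0.15
I − A =
  [   1.00    -0.10    -0.20]
  [  -0.35     0.65    -0.45]
  [  -0.05    -0.15     0.85]
Cofactors of I−A, C_ij = (−1)^(i+j)·(minor ij) (rows/columns in the sector order above):
  C_11 = (0.65)(0.85) − (-0.45)(-0.15) = 0.4850
  C_12 = −[(-0.35)(0.85) − (-0.45)(-0.05)] = 0.3200
  C_13 = (-0.35)(-0.15) − (0.65)(-0.05) = 0.0850
  C_21 = −[(-0.10)(0.85) − (-0.20)(-0.15)] = 0.1150
  C_22 = (1.00)(0.85) − (-0.20)(-0.05) = 0.8400
  C_23 = −[(1.00)(-0.15) − (-0.10)(-0.05)] = 0.1550
  C_31 = (-0.10)(-0.45) − (-0.20)(0.65) = 0.1750
  C_32 = −[(1.00)(-0.45) − (-0.20)(-0.35)] = 0.5200
  C_33 = (1.00)(0.65) − (-0.10)(-0.35) = 0.6150
det(I−A) = Σ_j (I−A)_1j·C_1j = (1.00)(0.4850) + (-0.10)(0.3200) + (-0.20)(0.0850) = 0.4360
adj(I−A) = Cᵀ =
  [ 0.4850   0.1150   0.1750]
  [ 0.3200   0.8400   0.5200]
  [ 0.0850   0.1550   0.6150]
(I − A)⁻¹ = adj(I−A) / det(I−A) ≈
  [   1.1124     0.2638     0.4014]
  [   0.7339     1.9266     1.1927]
  [   0.1950     0.3555     1.4106]
The output multiplier for sector j is the column-j sum of the Leontief inverse (I − A)⁻¹ = adj(I−A) / det(I−A).
Column 2 of adj(I−A): (0.1150, 0.8400, 0.1550); det(I−A) = 0.4360.
m_2 = (0.1150 + 0.8400 + 0.1550) / 0.4360 = 1.11 / 0.4360 ≈ 2.546.

m_2 = 2.546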